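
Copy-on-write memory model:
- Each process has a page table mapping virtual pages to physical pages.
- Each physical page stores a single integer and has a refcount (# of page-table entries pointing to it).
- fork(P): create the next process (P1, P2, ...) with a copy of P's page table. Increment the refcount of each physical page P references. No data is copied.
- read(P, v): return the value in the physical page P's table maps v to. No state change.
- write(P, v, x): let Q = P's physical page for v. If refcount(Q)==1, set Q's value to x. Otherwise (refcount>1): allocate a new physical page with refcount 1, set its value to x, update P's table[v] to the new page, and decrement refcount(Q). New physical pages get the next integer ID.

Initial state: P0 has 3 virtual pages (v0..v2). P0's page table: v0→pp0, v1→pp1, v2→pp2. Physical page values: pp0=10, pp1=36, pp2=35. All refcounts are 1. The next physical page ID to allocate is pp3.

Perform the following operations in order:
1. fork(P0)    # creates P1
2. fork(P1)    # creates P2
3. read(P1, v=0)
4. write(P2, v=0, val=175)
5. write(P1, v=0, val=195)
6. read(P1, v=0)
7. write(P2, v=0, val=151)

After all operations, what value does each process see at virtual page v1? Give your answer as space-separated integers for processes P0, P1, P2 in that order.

Answer: 36 36 36

Derivation:
Op 1: fork(P0) -> P1. 3 ppages; refcounts: pp0:2 pp1:2 pp2:2
Op 2: fork(P1) -> P2. 3 ppages; refcounts: pp0:3 pp1:3 pp2:3
Op 3: read(P1, v0) -> 10. No state change.
Op 4: write(P2, v0, 175). refcount(pp0)=3>1 -> COPY to pp3. 4 ppages; refcounts: pp0:2 pp1:3 pp2:3 pp3:1
Op 5: write(P1, v0, 195). refcount(pp0)=2>1 -> COPY to pp4. 5 ppages; refcounts: pp0:1 pp1:3 pp2:3 pp3:1 pp4:1
Op 6: read(P1, v0) -> 195. No state change.
Op 7: write(P2, v0, 151). refcount(pp3)=1 -> write in place. 5 ppages; refcounts: pp0:1 pp1:3 pp2:3 pp3:1 pp4:1
P0: v1 -> pp1 = 36
P1: v1 -> pp1 = 36
P2: v1 -> pp1 = 36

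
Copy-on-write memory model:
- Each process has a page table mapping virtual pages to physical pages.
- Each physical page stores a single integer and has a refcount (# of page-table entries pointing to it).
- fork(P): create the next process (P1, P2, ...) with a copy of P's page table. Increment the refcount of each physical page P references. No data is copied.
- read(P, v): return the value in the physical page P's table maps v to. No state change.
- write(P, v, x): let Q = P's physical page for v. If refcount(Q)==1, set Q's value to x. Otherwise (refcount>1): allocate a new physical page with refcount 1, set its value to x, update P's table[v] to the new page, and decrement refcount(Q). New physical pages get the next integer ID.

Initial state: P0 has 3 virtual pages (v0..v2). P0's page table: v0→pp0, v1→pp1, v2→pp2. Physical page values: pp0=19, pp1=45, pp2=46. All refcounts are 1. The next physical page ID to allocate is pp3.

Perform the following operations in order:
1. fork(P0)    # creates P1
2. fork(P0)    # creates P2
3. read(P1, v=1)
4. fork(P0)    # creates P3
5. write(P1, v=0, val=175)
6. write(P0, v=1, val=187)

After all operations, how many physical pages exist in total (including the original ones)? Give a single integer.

Op 1: fork(P0) -> P1. 3 ppages; refcounts: pp0:2 pp1:2 pp2:2
Op 2: fork(P0) -> P2. 3 ppages; refcounts: pp0:3 pp1:3 pp2:3
Op 3: read(P1, v1) -> 45. No state change.
Op 4: fork(P0) -> P3. 3 ppages; refcounts: pp0:4 pp1:4 pp2:4
Op 5: write(P1, v0, 175). refcount(pp0)=4>1 -> COPY to pp3. 4 ppages; refcounts: pp0:3 pp1:4 pp2:4 pp3:1
Op 6: write(P0, v1, 187). refcount(pp1)=4>1 -> COPY to pp4. 5 ppages; refcounts: pp0:3 pp1:3 pp2:4 pp3:1 pp4:1

Answer: 5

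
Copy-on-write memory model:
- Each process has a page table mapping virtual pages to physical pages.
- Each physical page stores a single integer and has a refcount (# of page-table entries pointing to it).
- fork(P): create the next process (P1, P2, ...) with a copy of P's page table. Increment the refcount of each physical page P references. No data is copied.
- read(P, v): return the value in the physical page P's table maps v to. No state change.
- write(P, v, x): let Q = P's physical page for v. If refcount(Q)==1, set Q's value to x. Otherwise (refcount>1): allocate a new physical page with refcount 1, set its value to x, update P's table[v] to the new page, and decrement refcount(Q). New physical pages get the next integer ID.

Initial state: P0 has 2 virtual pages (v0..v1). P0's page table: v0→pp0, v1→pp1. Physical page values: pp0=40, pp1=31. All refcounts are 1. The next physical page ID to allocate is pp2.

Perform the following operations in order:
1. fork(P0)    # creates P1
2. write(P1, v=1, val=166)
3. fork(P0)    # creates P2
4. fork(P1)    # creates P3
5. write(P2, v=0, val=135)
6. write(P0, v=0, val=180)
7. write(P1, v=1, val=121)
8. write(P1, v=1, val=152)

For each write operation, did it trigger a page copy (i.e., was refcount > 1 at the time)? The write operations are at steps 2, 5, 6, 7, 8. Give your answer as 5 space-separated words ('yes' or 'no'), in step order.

Op 1: fork(P0) -> P1. 2 ppages; refcounts: pp0:2 pp1:2
Op 2: write(P1, v1, 166). refcount(pp1)=2>1 -> COPY to pp2. 3 ppages; refcounts: pp0:2 pp1:1 pp2:1
Op 3: fork(P0) -> P2. 3 ppages; refcounts: pp0:3 pp1:2 pp2:1
Op 4: fork(P1) -> P3. 3 ppages; refcounts: pp0:4 pp1:2 pp2:2
Op 5: write(P2, v0, 135). refcount(pp0)=4>1 -> COPY to pp3. 4 ppages; refcounts: pp0:3 pp1:2 pp2:2 pp3:1
Op 6: write(P0, v0, 180). refcount(pp0)=3>1 -> COPY to pp4. 5 ppages; refcounts: pp0:2 pp1:2 pp2:2 pp3:1 pp4:1
Op 7: write(P1, v1, 121). refcount(pp2)=2>1 -> COPY to pp5. 6 ppages; refcounts: pp0:2 pp1:2 pp2:1 pp3:1 pp4:1 pp5:1
Op 8: write(P1, v1, 152). refcount(pp5)=1 -> write in place. 6 ppages; refcounts: pp0:2 pp1:2 pp2:1 pp3:1 pp4:1 pp5:1

yes yes yes yes no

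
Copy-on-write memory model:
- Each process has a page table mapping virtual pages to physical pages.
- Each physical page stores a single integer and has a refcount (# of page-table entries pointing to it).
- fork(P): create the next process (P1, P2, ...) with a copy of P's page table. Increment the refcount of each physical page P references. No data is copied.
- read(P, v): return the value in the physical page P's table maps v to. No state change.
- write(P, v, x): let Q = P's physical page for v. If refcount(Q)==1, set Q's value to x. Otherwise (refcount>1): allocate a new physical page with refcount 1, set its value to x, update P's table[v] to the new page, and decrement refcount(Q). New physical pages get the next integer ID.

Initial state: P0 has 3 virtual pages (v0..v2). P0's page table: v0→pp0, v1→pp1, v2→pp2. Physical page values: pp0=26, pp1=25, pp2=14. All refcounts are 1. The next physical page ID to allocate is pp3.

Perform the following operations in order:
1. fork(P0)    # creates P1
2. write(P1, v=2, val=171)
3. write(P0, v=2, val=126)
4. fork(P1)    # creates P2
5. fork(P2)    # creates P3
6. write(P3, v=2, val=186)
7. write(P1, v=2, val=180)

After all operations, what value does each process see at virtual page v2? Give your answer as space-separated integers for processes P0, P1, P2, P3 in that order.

Op 1: fork(P0) -> P1. 3 ppages; refcounts: pp0:2 pp1:2 pp2:2
Op 2: write(P1, v2, 171). refcount(pp2)=2>1 -> COPY to pp3. 4 ppages; refcounts: pp0:2 pp1:2 pp2:1 pp3:1
Op 3: write(P0, v2, 126). refcount(pp2)=1 -> write in place. 4 ppages; refcounts: pp0:2 pp1:2 pp2:1 pp3:1
Op 4: fork(P1) -> P2. 4 ppages; refcounts: pp0:3 pp1:3 pp2:1 pp3:2
Op 5: fork(P2) -> P3. 4 ppages; refcounts: pp0:4 pp1:4 pp2:1 pp3:3
Op 6: write(P3, v2, 186). refcount(pp3)=3>1 -> COPY to pp4. 5 ppages; refcounts: pp0:4 pp1:4 pp2:1 pp3:2 pp4:1
Op 7: write(P1, v2, 180). refcount(pp3)=2>1 -> COPY to pp5. 6 ppages; refcounts: pp0:4 pp1:4 pp2:1 pp3:1 pp4:1 pp5:1
P0: v2 -> pp2 = 126
P1: v2 -> pp5 = 180
P2: v2 -> pp3 = 171
P3: v2 -> pp4 = 186

Answer: 126 180 171 186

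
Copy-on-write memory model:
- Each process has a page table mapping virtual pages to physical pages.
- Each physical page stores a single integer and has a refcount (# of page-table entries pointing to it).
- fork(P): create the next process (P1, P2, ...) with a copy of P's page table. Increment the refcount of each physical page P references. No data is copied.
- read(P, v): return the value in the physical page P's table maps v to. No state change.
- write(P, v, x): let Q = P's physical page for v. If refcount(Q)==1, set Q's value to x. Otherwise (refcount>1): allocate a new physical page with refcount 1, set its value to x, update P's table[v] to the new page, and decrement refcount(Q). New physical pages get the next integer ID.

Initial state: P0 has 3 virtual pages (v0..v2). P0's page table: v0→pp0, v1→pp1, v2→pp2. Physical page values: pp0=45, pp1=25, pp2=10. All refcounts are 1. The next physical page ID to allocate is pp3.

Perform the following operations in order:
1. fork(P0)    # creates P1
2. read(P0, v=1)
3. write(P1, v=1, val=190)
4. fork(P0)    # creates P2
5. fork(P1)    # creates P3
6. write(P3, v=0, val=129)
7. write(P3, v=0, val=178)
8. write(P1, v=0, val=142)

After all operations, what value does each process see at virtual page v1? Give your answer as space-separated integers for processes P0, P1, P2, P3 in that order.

Answer: 25 190 25 190

Derivation:
Op 1: fork(P0) -> P1. 3 ppages; refcounts: pp0:2 pp1:2 pp2:2
Op 2: read(P0, v1) -> 25. No state change.
Op 3: write(P1, v1, 190). refcount(pp1)=2>1 -> COPY to pp3. 4 ppages; refcounts: pp0:2 pp1:1 pp2:2 pp3:1
Op 4: fork(P0) -> P2. 4 ppages; refcounts: pp0:3 pp1:2 pp2:3 pp3:1
Op 5: fork(P1) -> P3. 4 ppages; refcounts: pp0:4 pp1:2 pp2:4 pp3:2
Op 6: write(P3, v0, 129). refcount(pp0)=4>1 -> COPY to pp4. 5 ppages; refcounts: pp0:3 pp1:2 pp2:4 pp3:2 pp4:1
Op 7: write(P3, v0, 178). refcount(pp4)=1 -> write in place. 5 ppages; refcounts: pp0:3 pp1:2 pp2:4 pp3:2 pp4:1
Op 8: write(P1, v0, 142). refcount(pp0)=3>1 -> COPY to pp5. 6 ppages; refcounts: pp0:2 pp1:2 pp2:4 pp3:2 pp4:1 pp5:1
P0: v1 -> pp1 = 25
P1: v1 -> pp3 = 190
P2: v1 -> pp1 = 25
P3: v1 -> pp3 = 190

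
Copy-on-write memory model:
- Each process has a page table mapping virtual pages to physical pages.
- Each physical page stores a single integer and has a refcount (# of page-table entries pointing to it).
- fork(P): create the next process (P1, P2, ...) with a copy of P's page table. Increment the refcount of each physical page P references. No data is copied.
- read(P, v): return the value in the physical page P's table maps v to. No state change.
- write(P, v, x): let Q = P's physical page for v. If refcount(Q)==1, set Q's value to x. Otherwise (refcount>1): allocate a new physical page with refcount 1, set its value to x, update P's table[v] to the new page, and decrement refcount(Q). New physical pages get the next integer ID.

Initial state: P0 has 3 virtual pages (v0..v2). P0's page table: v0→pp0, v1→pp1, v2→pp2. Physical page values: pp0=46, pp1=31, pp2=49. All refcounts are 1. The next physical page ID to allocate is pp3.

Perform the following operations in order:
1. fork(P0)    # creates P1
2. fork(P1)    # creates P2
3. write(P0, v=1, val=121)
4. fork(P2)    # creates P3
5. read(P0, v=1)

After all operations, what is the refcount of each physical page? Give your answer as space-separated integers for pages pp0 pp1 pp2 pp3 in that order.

Op 1: fork(P0) -> P1. 3 ppages; refcounts: pp0:2 pp1:2 pp2:2
Op 2: fork(P1) -> P2. 3 ppages; refcounts: pp0:3 pp1:3 pp2:3
Op 3: write(P0, v1, 121). refcount(pp1)=3>1 -> COPY to pp3. 4 ppages; refcounts: pp0:3 pp1:2 pp2:3 pp3:1
Op 4: fork(P2) -> P3. 4 ppages; refcounts: pp0:4 pp1:3 pp2:4 pp3:1
Op 5: read(P0, v1) -> 121. No state change.

Answer: 4 3 4 1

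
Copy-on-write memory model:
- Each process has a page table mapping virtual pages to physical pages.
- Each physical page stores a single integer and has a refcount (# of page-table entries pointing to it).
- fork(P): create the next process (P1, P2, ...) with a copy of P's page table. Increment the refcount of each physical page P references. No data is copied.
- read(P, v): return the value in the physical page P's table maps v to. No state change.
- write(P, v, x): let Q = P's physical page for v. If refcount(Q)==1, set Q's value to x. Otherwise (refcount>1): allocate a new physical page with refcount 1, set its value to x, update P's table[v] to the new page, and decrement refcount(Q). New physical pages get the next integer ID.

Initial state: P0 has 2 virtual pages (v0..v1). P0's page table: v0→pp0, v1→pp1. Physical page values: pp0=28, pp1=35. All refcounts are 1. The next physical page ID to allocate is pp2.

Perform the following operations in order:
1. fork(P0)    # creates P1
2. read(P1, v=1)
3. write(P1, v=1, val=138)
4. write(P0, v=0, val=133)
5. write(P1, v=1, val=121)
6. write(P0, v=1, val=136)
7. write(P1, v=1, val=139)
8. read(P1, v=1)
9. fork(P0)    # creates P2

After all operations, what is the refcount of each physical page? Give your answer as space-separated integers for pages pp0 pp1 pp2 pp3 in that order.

Answer: 1 2 1 2

Derivation:
Op 1: fork(P0) -> P1. 2 ppages; refcounts: pp0:2 pp1:2
Op 2: read(P1, v1) -> 35. No state change.
Op 3: write(P1, v1, 138). refcount(pp1)=2>1 -> COPY to pp2. 3 ppages; refcounts: pp0:2 pp1:1 pp2:1
Op 4: write(P0, v0, 133). refcount(pp0)=2>1 -> COPY to pp3. 4 ppages; refcounts: pp0:1 pp1:1 pp2:1 pp3:1
Op 5: write(P1, v1, 121). refcount(pp2)=1 -> write in place. 4 ppages; refcounts: pp0:1 pp1:1 pp2:1 pp3:1
Op 6: write(P0, v1, 136). refcount(pp1)=1 -> write in place. 4 ppages; refcounts: pp0:1 pp1:1 pp2:1 pp3:1
Op 7: write(P1, v1, 139). refcount(pp2)=1 -> write in place. 4 ppages; refcounts: pp0:1 pp1:1 pp2:1 pp3:1
Op 8: read(P1, v1) -> 139. No state change.
Op 9: fork(P0) -> P2. 4 ppages; refcounts: pp0:1 pp1:2 pp2:1 pp3:2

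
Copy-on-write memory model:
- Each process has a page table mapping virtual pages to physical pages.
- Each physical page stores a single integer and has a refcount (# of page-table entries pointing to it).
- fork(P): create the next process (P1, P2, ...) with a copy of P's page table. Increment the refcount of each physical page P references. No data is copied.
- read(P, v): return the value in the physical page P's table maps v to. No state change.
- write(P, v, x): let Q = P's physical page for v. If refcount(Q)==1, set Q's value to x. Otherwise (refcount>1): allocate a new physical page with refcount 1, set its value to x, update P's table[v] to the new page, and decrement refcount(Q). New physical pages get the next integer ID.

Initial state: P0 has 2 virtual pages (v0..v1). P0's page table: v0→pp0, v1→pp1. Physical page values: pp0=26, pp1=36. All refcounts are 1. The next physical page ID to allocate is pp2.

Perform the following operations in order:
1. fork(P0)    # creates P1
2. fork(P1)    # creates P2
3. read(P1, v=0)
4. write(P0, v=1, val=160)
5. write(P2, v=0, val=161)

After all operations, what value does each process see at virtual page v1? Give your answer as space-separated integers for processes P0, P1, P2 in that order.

Answer: 160 36 36

Derivation:
Op 1: fork(P0) -> P1. 2 ppages; refcounts: pp0:2 pp1:2
Op 2: fork(P1) -> P2. 2 ppages; refcounts: pp0:3 pp1:3
Op 3: read(P1, v0) -> 26. No state change.
Op 4: write(P0, v1, 160). refcount(pp1)=3>1 -> COPY to pp2. 3 ppages; refcounts: pp0:3 pp1:2 pp2:1
Op 5: write(P2, v0, 161). refcount(pp0)=3>1 -> COPY to pp3. 4 ppages; refcounts: pp0:2 pp1:2 pp2:1 pp3:1
P0: v1 -> pp2 = 160
P1: v1 -> pp1 = 36
P2: v1 -> pp1 = 36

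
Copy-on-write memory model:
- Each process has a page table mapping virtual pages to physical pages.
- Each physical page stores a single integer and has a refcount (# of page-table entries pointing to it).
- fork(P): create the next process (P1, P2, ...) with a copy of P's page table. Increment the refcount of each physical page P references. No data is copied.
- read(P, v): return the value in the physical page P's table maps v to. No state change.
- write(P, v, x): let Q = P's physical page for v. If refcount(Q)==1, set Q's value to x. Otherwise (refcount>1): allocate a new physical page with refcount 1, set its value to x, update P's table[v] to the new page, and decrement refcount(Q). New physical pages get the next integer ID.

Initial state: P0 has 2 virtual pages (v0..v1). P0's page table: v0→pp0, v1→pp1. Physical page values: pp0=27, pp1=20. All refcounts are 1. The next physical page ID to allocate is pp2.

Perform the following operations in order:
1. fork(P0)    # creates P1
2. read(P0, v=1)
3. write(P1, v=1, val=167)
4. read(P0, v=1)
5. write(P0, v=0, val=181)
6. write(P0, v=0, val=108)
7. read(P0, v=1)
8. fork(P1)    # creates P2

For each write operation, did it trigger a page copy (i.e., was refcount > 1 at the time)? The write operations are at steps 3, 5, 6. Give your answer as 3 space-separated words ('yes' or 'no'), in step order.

Op 1: fork(P0) -> P1. 2 ppages; refcounts: pp0:2 pp1:2
Op 2: read(P0, v1) -> 20. No state change.
Op 3: write(P1, v1, 167). refcount(pp1)=2>1 -> COPY to pp2. 3 ppages; refcounts: pp0:2 pp1:1 pp2:1
Op 4: read(P0, v1) -> 20. No state change.
Op 5: write(P0, v0, 181). refcount(pp0)=2>1 -> COPY to pp3. 4 ppages; refcounts: pp0:1 pp1:1 pp2:1 pp3:1
Op 6: write(P0, v0, 108). refcount(pp3)=1 -> write in place. 4 ppages; refcounts: pp0:1 pp1:1 pp2:1 pp3:1
Op 7: read(P0, v1) -> 20. No state change.
Op 8: fork(P1) -> P2. 4 ppages; refcounts: pp0:2 pp1:1 pp2:2 pp3:1

yes yes no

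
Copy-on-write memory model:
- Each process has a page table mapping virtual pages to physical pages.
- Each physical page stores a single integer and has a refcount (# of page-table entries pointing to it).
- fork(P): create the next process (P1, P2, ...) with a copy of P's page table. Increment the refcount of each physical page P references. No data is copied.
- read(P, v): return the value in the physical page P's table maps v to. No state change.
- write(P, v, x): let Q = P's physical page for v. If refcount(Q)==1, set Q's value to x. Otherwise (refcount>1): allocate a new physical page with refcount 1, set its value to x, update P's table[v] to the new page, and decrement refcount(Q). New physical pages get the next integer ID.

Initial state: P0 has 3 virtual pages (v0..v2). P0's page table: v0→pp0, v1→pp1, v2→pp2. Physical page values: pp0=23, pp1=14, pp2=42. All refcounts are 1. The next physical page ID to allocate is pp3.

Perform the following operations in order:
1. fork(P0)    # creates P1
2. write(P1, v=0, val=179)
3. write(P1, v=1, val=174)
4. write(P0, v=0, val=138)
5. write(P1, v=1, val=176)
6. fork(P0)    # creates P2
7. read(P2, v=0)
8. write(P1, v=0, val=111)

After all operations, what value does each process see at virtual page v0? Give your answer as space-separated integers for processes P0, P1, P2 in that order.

Answer: 138 111 138

Derivation:
Op 1: fork(P0) -> P1. 3 ppages; refcounts: pp0:2 pp1:2 pp2:2
Op 2: write(P1, v0, 179). refcount(pp0)=2>1 -> COPY to pp3. 4 ppages; refcounts: pp0:1 pp1:2 pp2:2 pp3:1
Op 3: write(P1, v1, 174). refcount(pp1)=2>1 -> COPY to pp4. 5 ppages; refcounts: pp0:1 pp1:1 pp2:2 pp3:1 pp4:1
Op 4: write(P0, v0, 138). refcount(pp0)=1 -> write in place. 5 ppages; refcounts: pp0:1 pp1:1 pp2:2 pp3:1 pp4:1
Op 5: write(P1, v1, 176). refcount(pp4)=1 -> write in place. 5 ppages; refcounts: pp0:1 pp1:1 pp2:2 pp3:1 pp4:1
Op 6: fork(P0) -> P2. 5 ppages; refcounts: pp0:2 pp1:2 pp2:3 pp3:1 pp4:1
Op 7: read(P2, v0) -> 138. No state change.
Op 8: write(P1, v0, 111). refcount(pp3)=1 -> write in place. 5 ppages; refcounts: pp0:2 pp1:2 pp2:3 pp3:1 pp4:1
P0: v0 -> pp0 = 138
P1: v0 -> pp3 = 111
P2: v0 -> pp0 = 138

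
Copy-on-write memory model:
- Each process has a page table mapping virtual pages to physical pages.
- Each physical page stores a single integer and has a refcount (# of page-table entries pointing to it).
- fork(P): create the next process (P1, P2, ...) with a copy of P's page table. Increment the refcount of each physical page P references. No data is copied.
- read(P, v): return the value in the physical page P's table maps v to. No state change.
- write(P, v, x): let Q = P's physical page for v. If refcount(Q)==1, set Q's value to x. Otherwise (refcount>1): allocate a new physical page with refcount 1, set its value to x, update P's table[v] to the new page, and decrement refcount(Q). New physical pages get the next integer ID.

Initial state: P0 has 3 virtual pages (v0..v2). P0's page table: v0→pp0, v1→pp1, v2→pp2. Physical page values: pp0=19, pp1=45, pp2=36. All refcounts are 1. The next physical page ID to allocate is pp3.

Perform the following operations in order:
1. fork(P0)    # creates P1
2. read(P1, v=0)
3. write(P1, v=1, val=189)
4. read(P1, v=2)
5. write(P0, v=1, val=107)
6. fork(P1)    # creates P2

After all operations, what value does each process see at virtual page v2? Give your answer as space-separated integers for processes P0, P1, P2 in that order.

Op 1: fork(P0) -> P1. 3 ppages; refcounts: pp0:2 pp1:2 pp2:2
Op 2: read(P1, v0) -> 19. No state change.
Op 3: write(P1, v1, 189). refcount(pp1)=2>1 -> COPY to pp3. 4 ppages; refcounts: pp0:2 pp1:1 pp2:2 pp3:1
Op 4: read(P1, v2) -> 36. No state change.
Op 5: write(P0, v1, 107). refcount(pp1)=1 -> write in place. 4 ppages; refcounts: pp0:2 pp1:1 pp2:2 pp3:1
Op 6: fork(P1) -> P2. 4 ppages; refcounts: pp0:3 pp1:1 pp2:3 pp3:2
P0: v2 -> pp2 = 36
P1: v2 -> pp2 = 36
P2: v2 -> pp2 = 36

Answer: 36 36 36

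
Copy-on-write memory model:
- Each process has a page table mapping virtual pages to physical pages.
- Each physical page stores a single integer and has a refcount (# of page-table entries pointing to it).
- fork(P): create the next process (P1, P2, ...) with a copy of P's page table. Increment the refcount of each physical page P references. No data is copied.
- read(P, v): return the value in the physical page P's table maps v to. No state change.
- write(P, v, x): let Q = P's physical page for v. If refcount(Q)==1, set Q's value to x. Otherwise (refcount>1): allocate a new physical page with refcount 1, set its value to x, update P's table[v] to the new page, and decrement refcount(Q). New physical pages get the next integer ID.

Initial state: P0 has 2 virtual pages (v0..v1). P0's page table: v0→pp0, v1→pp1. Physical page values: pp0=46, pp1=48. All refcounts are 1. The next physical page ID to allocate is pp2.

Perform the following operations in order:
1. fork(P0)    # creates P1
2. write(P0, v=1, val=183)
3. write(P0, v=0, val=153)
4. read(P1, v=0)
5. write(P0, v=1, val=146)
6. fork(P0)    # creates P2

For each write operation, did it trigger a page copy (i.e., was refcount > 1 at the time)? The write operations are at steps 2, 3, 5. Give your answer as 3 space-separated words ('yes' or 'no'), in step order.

Op 1: fork(P0) -> P1. 2 ppages; refcounts: pp0:2 pp1:2
Op 2: write(P0, v1, 183). refcount(pp1)=2>1 -> COPY to pp2. 3 ppages; refcounts: pp0:2 pp1:1 pp2:1
Op 3: write(P0, v0, 153). refcount(pp0)=2>1 -> COPY to pp3. 4 ppages; refcounts: pp0:1 pp1:1 pp2:1 pp3:1
Op 4: read(P1, v0) -> 46. No state change.
Op 5: write(P0, v1, 146). refcount(pp2)=1 -> write in place. 4 ppages; refcounts: pp0:1 pp1:1 pp2:1 pp3:1
Op 6: fork(P0) -> P2. 4 ppages; refcounts: pp0:1 pp1:1 pp2:2 pp3:2

yes yes no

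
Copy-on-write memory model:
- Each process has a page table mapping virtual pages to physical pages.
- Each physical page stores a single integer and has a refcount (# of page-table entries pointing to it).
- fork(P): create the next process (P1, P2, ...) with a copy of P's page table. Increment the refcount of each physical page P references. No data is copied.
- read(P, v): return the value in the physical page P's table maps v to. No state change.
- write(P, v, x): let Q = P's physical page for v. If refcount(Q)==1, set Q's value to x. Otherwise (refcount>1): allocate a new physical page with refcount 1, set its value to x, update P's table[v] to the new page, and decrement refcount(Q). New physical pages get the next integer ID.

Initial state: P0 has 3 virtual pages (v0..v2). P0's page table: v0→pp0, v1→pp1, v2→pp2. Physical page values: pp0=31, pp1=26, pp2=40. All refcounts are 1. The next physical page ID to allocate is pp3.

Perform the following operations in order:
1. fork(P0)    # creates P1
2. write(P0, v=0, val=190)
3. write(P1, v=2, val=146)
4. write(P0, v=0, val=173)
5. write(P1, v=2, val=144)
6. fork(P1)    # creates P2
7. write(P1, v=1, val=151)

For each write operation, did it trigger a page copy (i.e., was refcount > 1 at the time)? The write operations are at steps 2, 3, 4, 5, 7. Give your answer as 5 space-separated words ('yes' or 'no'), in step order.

Op 1: fork(P0) -> P1. 3 ppages; refcounts: pp0:2 pp1:2 pp2:2
Op 2: write(P0, v0, 190). refcount(pp0)=2>1 -> COPY to pp3. 4 ppages; refcounts: pp0:1 pp1:2 pp2:2 pp3:1
Op 3: write(P1, v2, 146). refcount(pp2)=2>1 -> COPY to pp4. 5 ppages; refcounts: pp0:1 pp1:2 pp2:1 pp3:1 pp4:1
Op 4: write(P0, v0, 173). refcount(pp3)=1 -> write in place. 5 ppages; refcounts: pp0:1 pp1:2 pp2:1 pp3:1 pp4:1
Op 5: write(P1, v2, 144). refcount(pp4)=1 -> write in place. 5 ppages; refcounts: pp0:1 pp1:2 pp2:1 pp3:1 pp4:1
Op 6: fork(P1) -> P2. 5 ppages; refcounts: pp0:2 pp1:3 pp2:1 pp3:1 pp4:2
Op 7: write(P1, v1, 151). refcount(pp1)=3>1 -> COPY to pp5. 6 ppages; refcounts: pp0:2 pp1:2 pp2:1 pp3:1 pp4:2 pp5:1

yes yes no no yes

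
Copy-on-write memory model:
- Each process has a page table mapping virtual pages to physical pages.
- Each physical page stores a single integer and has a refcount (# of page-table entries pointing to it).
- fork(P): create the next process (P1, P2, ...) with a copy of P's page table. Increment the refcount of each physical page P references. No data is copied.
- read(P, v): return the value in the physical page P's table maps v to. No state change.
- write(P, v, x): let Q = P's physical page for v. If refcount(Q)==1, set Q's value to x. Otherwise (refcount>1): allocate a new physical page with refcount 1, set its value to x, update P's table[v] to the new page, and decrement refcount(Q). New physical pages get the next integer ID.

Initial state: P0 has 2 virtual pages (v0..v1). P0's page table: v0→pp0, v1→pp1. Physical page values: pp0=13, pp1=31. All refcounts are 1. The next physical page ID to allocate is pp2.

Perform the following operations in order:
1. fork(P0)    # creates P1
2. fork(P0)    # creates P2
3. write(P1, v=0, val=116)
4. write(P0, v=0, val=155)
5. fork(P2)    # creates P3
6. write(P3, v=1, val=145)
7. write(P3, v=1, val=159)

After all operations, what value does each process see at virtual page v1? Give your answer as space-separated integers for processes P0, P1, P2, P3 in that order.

Op 1: fork(P0) -> P1. 2 ppages; refcounts: pp0:2 pp1:2
Op 2: fork(P0) -> P2. 2 ppages; refcounts: pp0:3 pp1:3
Op 3: write(P1, v0, 116). refcount(pp0)=3>1 -> COPY to pp2. 3 ppages; refcounts: pp0:2 pp1:3 pp2:1
Op 4: write(P0, v0, 155). refcount(pp0)=2>1 -> COPY to pp3. 4 ppages; refcounts: pp0:1 pp1:3 pp2:1 pp3:1
Op 5: fork(P2) -> P3. 4 ppages; refcounts: pp0:2 pp1:4 pp2:1 pp3:1
Op 6: write(P3, v1, 145). refcount(pp1)=4>1 -> COPY to pp4. 5 ppages; refcounts: pp0:2 pp1:3 pp2:1 pp3:1 pp4:1
Op 7: write(P3, v1, 159). refcount(pp4)=1 -> write in place. 5 ppages; refcounts: pp0:2 pp1:3 pp2:1 pp3:1 pp4:1
P0: v1 -> pp1 = 31
P1: v1 -> pp1 = 31
P2: v1 -> pp1 = 31
P3: v1 -> pp4 = 159

Answer: 31 31 31 159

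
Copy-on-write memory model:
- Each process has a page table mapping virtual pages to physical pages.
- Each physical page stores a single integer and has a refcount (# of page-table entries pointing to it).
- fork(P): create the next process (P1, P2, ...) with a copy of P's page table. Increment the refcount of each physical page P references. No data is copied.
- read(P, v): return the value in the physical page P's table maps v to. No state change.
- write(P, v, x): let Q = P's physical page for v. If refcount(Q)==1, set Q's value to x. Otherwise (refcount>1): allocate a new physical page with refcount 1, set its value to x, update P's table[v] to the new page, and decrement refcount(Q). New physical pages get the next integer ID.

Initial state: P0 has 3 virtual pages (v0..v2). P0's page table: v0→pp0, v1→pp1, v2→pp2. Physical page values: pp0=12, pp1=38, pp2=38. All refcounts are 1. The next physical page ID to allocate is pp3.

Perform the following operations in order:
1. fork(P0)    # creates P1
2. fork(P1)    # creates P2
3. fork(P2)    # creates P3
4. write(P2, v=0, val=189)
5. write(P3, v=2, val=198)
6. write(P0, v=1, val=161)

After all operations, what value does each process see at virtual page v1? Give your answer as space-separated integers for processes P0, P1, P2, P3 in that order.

Op 1: fork(P0) -> P1. 3 ppages; refcounts: pp0:2 pp1:2 pp2:2
Op 2: fork(P1) -> P2. 3 ppages; refcounts: pp0:3 pp1:3 pp2:3
Op 3: fork(P2) -> P3. 3 ppages; refcounts: pp0:4 pp1:4 pp2:4
Op 4: write(P2, v0, 189). refcount(pp0)=4>1 -> COPY to pp3. 4 ppages; refcounts: pp0:3 pp1:4 pp2:4 pp3:1
Op 5: write(P3, v2, 198). refcount(pp2)=4>1 -> COPY to pp4. 5 ppages; refcounts: pp0:3 pp1:4 pp2:3 pp3:1 pp4:1
Op 6: write(P0, v1, 161). refcount(pp1)=4>1 -> COPY to pp5. 6 ppages; refcounts: pp0:3 pp1:3 pp2:3 pp3:1 pp4:1 pp5:1
P0: v1 -> pp5 = 161
P1: v1 -> pp1 = 38
P2: v1 -> pp1 = 38
P3: v1 -> pp1 = 38

Answer: 161 38 38 38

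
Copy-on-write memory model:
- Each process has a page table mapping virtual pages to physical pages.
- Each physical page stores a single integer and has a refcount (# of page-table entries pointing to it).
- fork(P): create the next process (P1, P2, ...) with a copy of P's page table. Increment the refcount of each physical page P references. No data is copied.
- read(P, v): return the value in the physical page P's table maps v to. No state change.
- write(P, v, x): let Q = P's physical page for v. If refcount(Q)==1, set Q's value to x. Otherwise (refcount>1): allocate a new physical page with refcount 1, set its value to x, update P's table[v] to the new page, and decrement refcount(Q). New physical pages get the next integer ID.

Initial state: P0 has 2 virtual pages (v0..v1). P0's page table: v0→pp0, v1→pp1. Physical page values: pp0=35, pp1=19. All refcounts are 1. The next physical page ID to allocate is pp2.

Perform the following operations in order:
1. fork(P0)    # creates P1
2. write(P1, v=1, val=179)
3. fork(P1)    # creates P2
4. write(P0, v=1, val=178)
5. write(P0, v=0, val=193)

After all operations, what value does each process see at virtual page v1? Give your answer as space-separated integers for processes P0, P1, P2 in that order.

Answer: 178 179 179

Derivation:
Op 1: fork(P0) -> P1. 2 ppages; refcounts: pp0:2 pp1:2
Op 2: write(P1, v1, 179). refcount(pp1)=2>1 -> COPY to pp2. 3 ppages; refcounts: pp0:2 pp1:1 pp2:1
Op 3: fork(P1) -> P2. 3 ppages; refcounts: pp0:3 pp1:1 pp2:2
Op 4: write(P0, v1, 178). refcount(pp1)=1 -> write in place. 3 ppages; refcounts: pp0:3 pp1:1 pp2:2
Op 5: write(P0, v0, 193). refcount(pp0)=3>1 -> COPY to pp3. 4 ppages; refcounts: pp0:2 pp1:1 pp2:2 pp3:1
P0: v1 -> pp1 = 178
P1: v1 -> pp2 = 179
P2: v1 -> pp2 = 179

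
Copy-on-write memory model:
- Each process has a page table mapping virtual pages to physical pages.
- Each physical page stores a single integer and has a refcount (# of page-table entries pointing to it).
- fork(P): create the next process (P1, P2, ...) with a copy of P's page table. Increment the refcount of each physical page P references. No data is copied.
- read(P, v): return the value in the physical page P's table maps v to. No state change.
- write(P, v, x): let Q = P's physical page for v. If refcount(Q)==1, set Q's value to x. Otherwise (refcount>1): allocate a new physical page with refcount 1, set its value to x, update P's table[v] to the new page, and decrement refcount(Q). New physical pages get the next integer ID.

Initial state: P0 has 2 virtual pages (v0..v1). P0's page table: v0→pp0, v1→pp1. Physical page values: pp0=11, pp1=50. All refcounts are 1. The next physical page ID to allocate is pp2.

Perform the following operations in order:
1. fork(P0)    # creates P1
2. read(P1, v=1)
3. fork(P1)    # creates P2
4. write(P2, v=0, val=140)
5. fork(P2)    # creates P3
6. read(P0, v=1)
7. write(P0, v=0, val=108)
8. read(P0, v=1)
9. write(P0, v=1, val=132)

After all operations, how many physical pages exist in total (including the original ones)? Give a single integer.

Answer: 5

Derivation:
Op 1: fork(P0) -> P1. 2 ppages; refcounts: pp0:2 pp1:2
Op 2: read(P1, v1) -> 50. No state change.
Op 3: fork(P1) -> P2. 2 ppages; refcounts: pp0:3 pp1:3
Op 4: write(P2, v0, 140). refcount(pp0)=3>1 -> COPY to pp2. 3 ppages; refcounts: pp0:2 pp1:3 pp2:1
Op 5: fork(P2) -> P3. 3 ppages; refcounts: pp0:2 pp1:4 pp2:2
Op 6: read(P0, v1) -> 50. No state change.
Op 7: write(P0, v0, 108). refcount(pp0)=2>1 -> COPY to pp3. 4 ppages; refcounts: pp0:1 pp1:4 pp2:2 pp3:1
Op 8: read(P0, v1) -> 50. No state change.
Op 9: write(P0, v1, 132). refcount(pp1)=4>1 -> COPY to pp4. 5 ppages; refcounts: pp0:1 pp1:3 pp2:2 pp3:1 pp4:1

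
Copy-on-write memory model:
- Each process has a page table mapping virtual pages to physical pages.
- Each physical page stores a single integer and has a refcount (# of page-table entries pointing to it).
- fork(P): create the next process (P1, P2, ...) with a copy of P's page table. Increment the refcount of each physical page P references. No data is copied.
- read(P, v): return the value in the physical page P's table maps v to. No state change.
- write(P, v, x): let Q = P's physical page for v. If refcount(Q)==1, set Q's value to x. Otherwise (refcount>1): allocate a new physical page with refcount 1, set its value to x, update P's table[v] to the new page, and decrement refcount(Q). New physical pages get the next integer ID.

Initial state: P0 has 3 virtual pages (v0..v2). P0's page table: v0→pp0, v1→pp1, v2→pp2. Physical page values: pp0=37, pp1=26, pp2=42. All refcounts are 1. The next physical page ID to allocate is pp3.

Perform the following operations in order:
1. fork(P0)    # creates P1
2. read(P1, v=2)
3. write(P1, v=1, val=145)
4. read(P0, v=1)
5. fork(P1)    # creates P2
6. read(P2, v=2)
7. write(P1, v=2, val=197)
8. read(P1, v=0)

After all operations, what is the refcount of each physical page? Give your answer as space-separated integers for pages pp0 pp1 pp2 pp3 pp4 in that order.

Op 1: fork(P0) -> P1. 3 ppages; refcounts: pp0:2 pp1:2 pp2:2
Op 2: read(P1, v2) -> 42. No state change.
Op 3: write(P1, v1, 145). refcount(pp1)=2>1 -> COPY to pp3. 4 ppages; refcounts: pp0:2 pp1:1 pp2:2 pp3:1
Op 4: read(P0, v1) -> 26. No state change.
Op 5: fork(P1) -> P2. 4 ppages; refcounts: pp0:3 pp1:1 pp2:3 pp3:2
Op 6: read(P2, v2) -> 42. No state change.
Op 7: write(P1, v2, 197). refcount(pp2)=3>1 -> COPY to pp4. 5 ppages; refcounts: pp0:3 pp1:1 pp2:2 pp3:2 pp4:1
Op 8: read(P1, v0) -> 37. No state change.

Answer: 3 1 2 2 1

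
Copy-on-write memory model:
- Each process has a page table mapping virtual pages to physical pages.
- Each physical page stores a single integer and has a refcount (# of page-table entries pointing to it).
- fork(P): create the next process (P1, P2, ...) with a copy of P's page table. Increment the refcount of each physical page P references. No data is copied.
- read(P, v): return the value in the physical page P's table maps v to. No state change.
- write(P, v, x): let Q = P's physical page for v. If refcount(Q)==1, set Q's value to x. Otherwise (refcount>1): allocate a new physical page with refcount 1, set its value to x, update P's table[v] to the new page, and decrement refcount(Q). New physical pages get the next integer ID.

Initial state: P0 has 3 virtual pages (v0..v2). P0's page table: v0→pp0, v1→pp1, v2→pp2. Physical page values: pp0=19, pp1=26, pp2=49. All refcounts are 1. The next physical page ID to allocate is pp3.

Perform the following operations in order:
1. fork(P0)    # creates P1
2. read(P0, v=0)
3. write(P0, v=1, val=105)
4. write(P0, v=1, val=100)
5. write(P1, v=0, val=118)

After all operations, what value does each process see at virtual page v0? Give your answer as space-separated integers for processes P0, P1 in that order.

Op 1: fork(P0) -> P1. 3 ppages; refcounts: pp0:2 pp1:2 pp2:2
Op 2: read(P0, v0) -> 19. No state change.
Op 3: write(P0, v1, 105). refcount(pp1)=2>1 -> COPY to pp3. 4 ppages; refcounts: pp0:2 pp1:1 pp2:2 pp3:1
Op 4: write(P0, v1, 100). refcount(pp3)=1 -> write in place. 4 ppages; refcounts: pp0:2 pp1:1 pp2:2 pp3:1
Op 5: write(P1, v0, 118). refcount(pp0)=2>1 -> COPY to pp4. 5 ppages; refcounts: pp0:1 pp1:1 pp2:2 pp3:1 pp4:1
P0: v0 -> pp0 = 19
P1: v0 -> pp4 = 118

Answer: 19 118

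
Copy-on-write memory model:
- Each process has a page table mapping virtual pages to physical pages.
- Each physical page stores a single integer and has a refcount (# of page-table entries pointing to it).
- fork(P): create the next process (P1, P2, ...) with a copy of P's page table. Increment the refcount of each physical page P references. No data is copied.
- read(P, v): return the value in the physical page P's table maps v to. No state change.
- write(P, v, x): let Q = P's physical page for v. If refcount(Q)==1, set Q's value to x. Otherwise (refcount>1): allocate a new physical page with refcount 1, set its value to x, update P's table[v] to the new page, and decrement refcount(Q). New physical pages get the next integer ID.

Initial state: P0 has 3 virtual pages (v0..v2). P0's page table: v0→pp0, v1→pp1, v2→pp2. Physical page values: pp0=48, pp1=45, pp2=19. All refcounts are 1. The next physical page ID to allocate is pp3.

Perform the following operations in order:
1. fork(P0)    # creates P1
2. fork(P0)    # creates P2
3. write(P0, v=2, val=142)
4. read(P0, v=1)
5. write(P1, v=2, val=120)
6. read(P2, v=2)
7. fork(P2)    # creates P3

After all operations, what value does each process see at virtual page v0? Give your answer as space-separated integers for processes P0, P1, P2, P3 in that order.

Answer: 48 48 48 48

Derivation:
Op 1: fork(P0) -> P1. 3 ppages; refcounts: pp0:2 pp1:2 pp2:2
Op 2: fork(P0) -> P2. 3 ppages; refcounts: pp0:3 pp1:3 pp2:3
Op 3: write(P0, v2, 142). refcount(pp2)=3>1 -> COPY to pp3. 4 ppages; refcounts: pp0:3 pp1:3 pp2:2 pp3:1
Op 4: read(P0, v1) -> 45. No state change.
Op 5: write(P1, v2, 120). refcount(pp2)=2>1 -> COPY to pp4. 5 ppages; refcounts: pp0:3 pp1:3 pp2:1 pp3:1 pp4:1
Op 6: read(P2, v2) -> 19. No state change.
Op 7: fork(P2) -> P3. 5 ppages; refcounts: pp0:4 pp1:4 pp2:2 pp3:1 pp4:1
P0: v0 -> pp0 = 48
P1: v0 -> pp0 = 48
P2: v0 -> pp0 = 48
P3: v0 -> pp0 = 48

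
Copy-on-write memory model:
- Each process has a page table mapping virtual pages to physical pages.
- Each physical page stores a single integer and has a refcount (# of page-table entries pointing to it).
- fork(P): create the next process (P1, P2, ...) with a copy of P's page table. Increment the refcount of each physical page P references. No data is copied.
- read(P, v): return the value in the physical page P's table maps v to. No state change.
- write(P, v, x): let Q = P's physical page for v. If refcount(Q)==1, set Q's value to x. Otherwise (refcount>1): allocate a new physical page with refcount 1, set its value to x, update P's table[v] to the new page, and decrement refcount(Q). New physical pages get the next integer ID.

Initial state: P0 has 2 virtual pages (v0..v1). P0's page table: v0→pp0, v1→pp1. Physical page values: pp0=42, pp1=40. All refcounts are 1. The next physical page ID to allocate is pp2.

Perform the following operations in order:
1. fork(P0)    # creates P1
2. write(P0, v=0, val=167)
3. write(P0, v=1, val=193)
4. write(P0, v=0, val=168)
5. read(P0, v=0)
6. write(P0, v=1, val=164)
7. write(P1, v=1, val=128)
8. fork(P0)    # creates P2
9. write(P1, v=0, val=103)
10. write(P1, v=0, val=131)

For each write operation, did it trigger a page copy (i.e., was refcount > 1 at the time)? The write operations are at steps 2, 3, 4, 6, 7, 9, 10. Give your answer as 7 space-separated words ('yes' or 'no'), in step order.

Op 1: fork(P0) -> P1. 2 ppages; refcounts: pp0:2 pp1:2
Op 2: write(P0, v0, 167). refcount(pp0)=2>1 -> COPY to pp2. 3 ppages; refcounts: pp0:1 pp1:2 pp2:1
Op 3: write(P0, v1, 193). refcount(pp1)=2>1 -> COPY to pp3. 4 ppages; refcounts: pp0:1 pp1:1 pp2:1 pp3:1
Op 4: write(P0, v0, 168). refcount(pp2)=1 -> write in place. 4 ppages; refcounts: pp0:1 pp1:1 pp2:1 pp3:1
Op 5: read(P0, v0) -> 168. No state change.
Op 6: write(P0, v1, 164). refcount(pp3)=1 -> write in place. 4 ppages; refcounts: pp0:1 pp1:1 pp2:1 pp3:1
Op 7: write(P1, v1, 128). refcount(pp1)=1 -> write in place. 4 ppages; refcounts: pp0:1 pp1:1 pp2:1 pp3:1
Op 8: fork(P0) -> P2. 4 ppages; refcounts: pp0:1 pp1:1 pp2:2 pp3:2
Op 9: write(P1, v0, 103). refcount(pp0)=1 -> write in place. 4 ppages; refcounts: pp0:1 pp1:1 pp2:2 pp3:2
Op 10: write(P1, v0, 131). refcount(pp0)=1 -> write in place. 4 ppages; refcounts: pp0:1 pp1:1 pp2:2 pp3:2

yes yes no no no no no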